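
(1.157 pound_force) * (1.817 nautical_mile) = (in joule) 1.732e+04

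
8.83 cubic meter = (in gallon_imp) 1942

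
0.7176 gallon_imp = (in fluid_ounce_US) 110.3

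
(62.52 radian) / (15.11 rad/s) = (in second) 4.138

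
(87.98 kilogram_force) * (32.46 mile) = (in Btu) 4.272e+04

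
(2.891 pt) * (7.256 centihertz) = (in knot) 0.0001438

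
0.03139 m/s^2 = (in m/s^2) 0.03139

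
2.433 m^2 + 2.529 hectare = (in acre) 6.25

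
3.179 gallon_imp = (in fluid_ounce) 488.7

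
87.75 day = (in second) 7.582e+06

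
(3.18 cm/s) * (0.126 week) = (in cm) 2.423e+05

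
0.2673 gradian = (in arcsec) 866.1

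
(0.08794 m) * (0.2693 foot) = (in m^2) 0.007218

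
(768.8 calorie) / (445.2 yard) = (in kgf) 0.8057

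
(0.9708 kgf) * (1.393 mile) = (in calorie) 5101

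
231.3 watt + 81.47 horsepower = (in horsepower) 81.78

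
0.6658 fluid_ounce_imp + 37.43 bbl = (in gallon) 1572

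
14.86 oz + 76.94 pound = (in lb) 77.87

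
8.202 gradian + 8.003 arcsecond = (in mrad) 128.9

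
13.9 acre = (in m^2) 5.625e+04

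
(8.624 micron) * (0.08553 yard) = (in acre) 1.667e-10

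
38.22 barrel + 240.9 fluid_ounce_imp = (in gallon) 1607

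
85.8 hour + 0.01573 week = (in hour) 88.44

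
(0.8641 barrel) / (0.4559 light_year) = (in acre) 7.871e-21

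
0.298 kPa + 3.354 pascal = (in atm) 0.002974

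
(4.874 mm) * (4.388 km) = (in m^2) 21.39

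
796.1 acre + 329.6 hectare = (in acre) 1611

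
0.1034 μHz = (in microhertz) 0.1034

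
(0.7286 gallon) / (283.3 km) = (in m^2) 9.735e-09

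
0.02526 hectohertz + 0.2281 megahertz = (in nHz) 2.281e+14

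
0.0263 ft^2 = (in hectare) 2.443e-07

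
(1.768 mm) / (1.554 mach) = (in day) 3.867e-11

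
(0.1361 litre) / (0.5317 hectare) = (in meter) 2.56e-08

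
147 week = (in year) 2.819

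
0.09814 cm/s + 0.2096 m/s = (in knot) 0.4093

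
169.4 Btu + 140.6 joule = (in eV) 1.116e+24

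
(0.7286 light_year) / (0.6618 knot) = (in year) 6.42e+08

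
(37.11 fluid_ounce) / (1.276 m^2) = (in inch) 0.03386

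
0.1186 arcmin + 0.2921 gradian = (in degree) 0.2649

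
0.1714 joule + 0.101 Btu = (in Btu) 0.1012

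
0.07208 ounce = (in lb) 0.004505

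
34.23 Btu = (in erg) 3.611e+11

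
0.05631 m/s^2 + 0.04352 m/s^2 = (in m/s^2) 0.09983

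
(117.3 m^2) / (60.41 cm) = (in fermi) 1.942e+17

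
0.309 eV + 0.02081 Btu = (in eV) 1.37e+20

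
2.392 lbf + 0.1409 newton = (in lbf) 2.424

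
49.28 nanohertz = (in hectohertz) 4.928e-10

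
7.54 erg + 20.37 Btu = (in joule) 2.149e+04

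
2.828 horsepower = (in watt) 2109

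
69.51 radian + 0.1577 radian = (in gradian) 4435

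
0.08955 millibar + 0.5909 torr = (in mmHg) 0.6581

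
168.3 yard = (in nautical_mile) 0.0831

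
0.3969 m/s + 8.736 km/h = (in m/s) 2.824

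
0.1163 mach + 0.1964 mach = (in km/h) 383.3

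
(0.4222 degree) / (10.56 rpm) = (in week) 1.102e-08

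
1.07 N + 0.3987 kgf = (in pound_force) 1.12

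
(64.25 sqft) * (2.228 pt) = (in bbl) 0.02951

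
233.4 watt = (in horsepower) 0.313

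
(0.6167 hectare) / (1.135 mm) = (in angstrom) 5.433e+16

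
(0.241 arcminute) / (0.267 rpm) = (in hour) 6.965e-07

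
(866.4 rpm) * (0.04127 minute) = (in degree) 1.287e+04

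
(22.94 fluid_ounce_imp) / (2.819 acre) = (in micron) 0.05713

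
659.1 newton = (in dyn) 6.591e+07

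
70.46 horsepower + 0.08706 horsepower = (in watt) 5.261e+04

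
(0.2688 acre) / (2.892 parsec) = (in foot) 3.999e-14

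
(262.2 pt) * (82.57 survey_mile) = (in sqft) 1.323e+05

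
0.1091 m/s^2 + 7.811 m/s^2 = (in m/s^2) 7.92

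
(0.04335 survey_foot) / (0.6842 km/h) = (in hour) 1.931e-05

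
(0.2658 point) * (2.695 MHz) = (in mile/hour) 565.3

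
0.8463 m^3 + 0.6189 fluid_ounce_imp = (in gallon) 223.6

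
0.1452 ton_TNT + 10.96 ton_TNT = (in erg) 4.646e+17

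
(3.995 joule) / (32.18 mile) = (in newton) 7.714e-05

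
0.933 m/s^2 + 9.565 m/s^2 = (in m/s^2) 10.5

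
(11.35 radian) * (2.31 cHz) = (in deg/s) 15.02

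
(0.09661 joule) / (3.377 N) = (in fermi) 2.861e+13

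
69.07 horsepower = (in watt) 5.151e+04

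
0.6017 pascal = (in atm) 5.938e-06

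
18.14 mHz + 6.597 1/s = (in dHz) 66.15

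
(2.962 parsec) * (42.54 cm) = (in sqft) 4.185e+17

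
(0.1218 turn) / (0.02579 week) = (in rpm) 0.0004685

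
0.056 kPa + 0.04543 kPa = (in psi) 0.01471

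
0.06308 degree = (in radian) 0.001101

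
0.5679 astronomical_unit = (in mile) 5.279e+07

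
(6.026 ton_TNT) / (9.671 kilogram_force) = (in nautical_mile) 1.435e+05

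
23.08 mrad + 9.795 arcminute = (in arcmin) 89.14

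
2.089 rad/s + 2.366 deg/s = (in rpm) 20.34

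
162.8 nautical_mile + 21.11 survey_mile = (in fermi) 3.355e+20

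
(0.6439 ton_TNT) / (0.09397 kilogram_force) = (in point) 8.287e+12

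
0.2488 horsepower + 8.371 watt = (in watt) 193.9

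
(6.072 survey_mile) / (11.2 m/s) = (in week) 0.001443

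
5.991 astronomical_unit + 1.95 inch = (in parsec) 2.905e-05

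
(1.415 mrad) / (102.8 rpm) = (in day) 1.521e-09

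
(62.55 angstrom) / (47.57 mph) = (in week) 4.863e-16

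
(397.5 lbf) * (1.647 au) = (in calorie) 1.041e+14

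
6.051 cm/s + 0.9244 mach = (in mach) 0.9246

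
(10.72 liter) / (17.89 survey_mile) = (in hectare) 3.723e-11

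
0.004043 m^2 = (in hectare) 4.043e-07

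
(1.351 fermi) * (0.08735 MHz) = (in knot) 2.294e-10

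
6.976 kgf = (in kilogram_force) 6.976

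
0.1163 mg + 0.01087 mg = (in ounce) 4.486e-06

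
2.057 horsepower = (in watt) 1534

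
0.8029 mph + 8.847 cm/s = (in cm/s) 44.74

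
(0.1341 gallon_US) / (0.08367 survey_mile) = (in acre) 9.315e-10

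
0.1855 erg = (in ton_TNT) 4.434e-18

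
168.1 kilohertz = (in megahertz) 0.1681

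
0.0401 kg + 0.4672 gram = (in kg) 0.04057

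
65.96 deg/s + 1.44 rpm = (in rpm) 12.43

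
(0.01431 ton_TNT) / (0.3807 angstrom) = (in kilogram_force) 1.604e+17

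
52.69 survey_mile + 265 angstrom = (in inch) 3.338e+06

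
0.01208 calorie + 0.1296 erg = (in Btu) 4.791e-05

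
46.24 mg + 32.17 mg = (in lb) 0.0001729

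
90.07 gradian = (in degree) 81.06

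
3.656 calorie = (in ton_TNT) 3.656e-09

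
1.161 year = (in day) 423.8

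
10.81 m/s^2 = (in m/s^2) 10.81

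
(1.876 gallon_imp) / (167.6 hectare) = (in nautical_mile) 2.748e-12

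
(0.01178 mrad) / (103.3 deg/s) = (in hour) 1.815e-09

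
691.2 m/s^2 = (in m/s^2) 691.2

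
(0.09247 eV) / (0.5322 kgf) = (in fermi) 2.839e-06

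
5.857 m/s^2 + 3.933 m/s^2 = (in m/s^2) 9.79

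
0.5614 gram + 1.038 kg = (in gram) 1039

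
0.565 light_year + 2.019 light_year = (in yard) 2.674e+16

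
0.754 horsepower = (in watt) 562.3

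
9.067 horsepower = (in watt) 6761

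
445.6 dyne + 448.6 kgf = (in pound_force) 989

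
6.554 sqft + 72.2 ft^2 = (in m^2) 7.316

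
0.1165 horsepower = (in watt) 86.87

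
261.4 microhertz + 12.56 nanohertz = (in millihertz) 0.2614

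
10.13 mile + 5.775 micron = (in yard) 1.783e+04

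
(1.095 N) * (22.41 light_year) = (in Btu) 2.2e+14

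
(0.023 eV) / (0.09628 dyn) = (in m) 3.827e-15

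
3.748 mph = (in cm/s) 167.6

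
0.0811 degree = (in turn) 0.0002253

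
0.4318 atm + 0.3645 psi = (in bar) 0.4627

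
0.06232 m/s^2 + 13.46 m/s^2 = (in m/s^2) 13.52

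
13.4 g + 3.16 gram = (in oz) 0.5841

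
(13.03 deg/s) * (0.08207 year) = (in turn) 9.368e+04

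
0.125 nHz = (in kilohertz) 1.25e-13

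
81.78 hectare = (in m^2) 8.178e+05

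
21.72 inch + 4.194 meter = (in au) 3.172e-11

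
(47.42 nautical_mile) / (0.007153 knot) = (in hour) 6629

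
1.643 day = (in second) 1.42e+05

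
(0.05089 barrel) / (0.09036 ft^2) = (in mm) 963.8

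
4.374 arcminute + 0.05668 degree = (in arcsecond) 466.5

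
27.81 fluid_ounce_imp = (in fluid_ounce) 26.72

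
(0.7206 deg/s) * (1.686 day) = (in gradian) 1.166e+05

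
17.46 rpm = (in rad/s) 1.828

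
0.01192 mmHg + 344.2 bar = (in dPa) 3.442e+08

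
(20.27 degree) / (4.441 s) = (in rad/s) 0.07966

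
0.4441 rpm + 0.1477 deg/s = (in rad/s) 0.04908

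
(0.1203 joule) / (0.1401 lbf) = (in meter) 0.193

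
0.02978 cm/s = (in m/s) 0.0002978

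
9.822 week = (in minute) 9.901e+04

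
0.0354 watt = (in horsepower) 4.747e-05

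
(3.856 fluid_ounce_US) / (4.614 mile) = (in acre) 3.795e-12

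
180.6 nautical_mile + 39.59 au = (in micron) 5.923e+18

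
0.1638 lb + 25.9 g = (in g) 100.2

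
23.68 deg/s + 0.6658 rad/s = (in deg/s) 61.83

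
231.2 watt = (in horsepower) 0.31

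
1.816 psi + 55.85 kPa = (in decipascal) 6.837e+05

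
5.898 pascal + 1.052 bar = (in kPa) 105.2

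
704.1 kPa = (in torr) 5281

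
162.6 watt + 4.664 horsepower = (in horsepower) 4.882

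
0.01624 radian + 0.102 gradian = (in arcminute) 61.34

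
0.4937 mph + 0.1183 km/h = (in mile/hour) 0.5672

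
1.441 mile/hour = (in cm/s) 64.42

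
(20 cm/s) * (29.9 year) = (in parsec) 6.112e-09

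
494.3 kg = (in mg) 4.943e+08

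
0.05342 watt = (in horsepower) 7.164e-05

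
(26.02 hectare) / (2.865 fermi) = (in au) 6.071e+08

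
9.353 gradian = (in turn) 0.02338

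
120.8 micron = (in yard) 0.0001321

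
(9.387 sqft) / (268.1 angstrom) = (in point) 9.221e+10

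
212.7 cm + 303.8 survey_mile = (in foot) 1.604e+06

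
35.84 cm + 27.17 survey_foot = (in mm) 8640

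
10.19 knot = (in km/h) 18.87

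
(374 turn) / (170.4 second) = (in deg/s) 790.1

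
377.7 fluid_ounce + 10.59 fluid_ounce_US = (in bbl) 0.07223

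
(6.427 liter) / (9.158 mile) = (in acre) 1.078e-10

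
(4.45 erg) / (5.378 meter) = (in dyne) 0.008274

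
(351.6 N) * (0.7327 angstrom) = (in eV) 1.608e+11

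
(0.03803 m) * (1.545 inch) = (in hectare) 1.492e-07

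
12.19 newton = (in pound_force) 2.74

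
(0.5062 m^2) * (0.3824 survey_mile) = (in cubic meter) 311.5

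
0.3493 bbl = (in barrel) 0.3493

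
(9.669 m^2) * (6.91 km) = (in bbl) 4.202e+05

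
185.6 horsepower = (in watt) 1.384e+05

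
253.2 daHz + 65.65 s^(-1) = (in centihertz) 2.598e+05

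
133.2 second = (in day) 0.001542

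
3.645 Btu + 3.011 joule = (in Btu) 3.648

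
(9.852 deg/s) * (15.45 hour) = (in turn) 1522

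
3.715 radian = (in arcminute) 1.277e+04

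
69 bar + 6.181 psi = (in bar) 69.43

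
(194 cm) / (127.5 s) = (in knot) 0.02958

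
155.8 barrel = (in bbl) 155.8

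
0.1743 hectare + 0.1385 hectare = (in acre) 0.7729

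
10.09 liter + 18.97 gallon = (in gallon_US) 21.64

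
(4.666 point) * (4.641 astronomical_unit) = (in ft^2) 1.23e+10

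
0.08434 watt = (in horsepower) 0.0001131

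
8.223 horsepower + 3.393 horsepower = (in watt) 8662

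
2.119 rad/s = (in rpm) 20.23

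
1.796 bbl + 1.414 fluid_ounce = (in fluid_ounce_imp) 1.005e+04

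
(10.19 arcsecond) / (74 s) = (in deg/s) 3.825e-05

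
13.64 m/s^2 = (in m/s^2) 13.64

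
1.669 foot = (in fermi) 5.087e+14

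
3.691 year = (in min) 1.94e+06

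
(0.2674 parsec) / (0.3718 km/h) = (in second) 7.989e+16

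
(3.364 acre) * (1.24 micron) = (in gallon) 4.459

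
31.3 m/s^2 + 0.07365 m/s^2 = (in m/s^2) 31.37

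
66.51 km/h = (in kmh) 66.51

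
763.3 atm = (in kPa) 7.734e+04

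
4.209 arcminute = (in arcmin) 4.209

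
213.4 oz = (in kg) 6.05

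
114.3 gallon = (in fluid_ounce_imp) 1.523e+04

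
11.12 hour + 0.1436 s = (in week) 0.06619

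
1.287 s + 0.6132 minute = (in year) 1.207e-06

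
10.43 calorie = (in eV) 2.724e+20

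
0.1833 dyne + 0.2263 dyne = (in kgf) 4.177e-07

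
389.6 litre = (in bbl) 2.451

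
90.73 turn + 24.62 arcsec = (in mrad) 5.701e+05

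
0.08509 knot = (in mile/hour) 0.09792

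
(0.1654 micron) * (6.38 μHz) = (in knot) 2.051e-12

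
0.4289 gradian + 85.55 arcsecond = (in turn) 0.001138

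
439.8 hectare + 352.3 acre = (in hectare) 582.4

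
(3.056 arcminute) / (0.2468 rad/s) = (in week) 5.956e-09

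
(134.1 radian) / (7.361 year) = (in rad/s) 5.777e-07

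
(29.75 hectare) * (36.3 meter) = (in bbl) 6.793e+07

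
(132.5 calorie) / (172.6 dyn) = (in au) 2.147e-06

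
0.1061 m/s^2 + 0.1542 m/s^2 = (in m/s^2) 0.2603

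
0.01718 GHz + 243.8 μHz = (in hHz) 1.718e+05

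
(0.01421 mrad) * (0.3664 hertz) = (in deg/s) 0.0002983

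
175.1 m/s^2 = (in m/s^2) 175.1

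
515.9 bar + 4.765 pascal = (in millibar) 5.159e+05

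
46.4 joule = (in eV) 2.896e+20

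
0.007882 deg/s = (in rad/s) 0.0001376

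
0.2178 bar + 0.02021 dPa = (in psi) 3.159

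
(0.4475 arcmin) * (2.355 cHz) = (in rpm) 2.927e-05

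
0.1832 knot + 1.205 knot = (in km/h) 2.571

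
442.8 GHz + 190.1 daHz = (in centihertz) 4.428e+13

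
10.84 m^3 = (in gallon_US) 2864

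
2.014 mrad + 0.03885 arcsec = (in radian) 0.002014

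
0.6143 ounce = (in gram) 17.42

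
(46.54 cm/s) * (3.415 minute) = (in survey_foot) 312.9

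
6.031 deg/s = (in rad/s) 0.1053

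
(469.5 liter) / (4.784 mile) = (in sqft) 0.0006564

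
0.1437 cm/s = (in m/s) 0.001437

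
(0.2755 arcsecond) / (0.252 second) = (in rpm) 5.061e-05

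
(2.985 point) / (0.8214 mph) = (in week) 4.742e-09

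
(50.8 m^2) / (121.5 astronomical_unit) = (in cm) 2.795e-10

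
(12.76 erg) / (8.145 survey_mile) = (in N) 9.734e-11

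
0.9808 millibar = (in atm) 0.000968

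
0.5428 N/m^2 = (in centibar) 0.0005428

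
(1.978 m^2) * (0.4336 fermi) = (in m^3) 8.577e-16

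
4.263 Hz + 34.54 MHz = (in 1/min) 2.072e+09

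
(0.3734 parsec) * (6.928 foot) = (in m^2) 2.433e+16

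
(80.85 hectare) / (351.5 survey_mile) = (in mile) 0.0008881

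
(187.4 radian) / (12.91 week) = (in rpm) 0.0002292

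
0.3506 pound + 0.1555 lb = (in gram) 229.6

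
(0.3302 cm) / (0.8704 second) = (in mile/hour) 0.008486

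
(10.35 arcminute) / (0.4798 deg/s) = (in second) 0.3595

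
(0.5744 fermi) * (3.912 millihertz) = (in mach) 6.599e-21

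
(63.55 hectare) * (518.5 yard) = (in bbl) 1.895e+09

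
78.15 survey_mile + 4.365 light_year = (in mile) 2.566e+13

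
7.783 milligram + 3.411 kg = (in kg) 3.411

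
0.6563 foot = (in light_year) 2.114e-17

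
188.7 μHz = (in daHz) 1.887e-05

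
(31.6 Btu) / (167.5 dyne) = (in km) 1.99e+04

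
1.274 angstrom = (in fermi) 1.274e+05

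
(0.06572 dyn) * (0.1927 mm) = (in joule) 1.266e-10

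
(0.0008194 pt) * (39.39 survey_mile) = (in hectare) 1.832e-06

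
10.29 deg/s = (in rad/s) 0.1796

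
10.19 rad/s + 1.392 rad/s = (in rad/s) 11.58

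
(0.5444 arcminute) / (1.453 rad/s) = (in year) 3.456e-12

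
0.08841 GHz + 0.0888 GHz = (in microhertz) 1.772e+14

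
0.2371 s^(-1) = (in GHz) 2.371e-10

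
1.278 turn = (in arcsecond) 1.656e+06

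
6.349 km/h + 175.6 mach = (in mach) 175.6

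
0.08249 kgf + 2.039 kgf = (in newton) 20.8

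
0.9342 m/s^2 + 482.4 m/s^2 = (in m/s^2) 483.3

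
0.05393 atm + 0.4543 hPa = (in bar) 0.0551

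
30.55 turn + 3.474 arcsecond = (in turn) 30.55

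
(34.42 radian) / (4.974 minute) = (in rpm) 1.101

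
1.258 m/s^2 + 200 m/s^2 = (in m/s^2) 201.3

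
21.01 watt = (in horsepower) 0.02817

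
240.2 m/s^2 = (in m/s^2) 240.2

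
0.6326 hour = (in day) 0.02636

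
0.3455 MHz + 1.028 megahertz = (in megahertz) 1.373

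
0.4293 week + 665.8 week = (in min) 6.716e+06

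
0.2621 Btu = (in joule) 276.5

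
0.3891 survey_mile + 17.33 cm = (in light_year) 6.621e-14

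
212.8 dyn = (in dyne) 212.8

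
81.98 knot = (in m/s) 42.17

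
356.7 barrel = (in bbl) 356.7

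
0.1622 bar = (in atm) 0.1601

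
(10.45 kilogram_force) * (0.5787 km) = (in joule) 5.93e+04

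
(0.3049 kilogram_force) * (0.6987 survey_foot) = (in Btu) 0.0006035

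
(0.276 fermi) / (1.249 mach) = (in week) 1.073e-24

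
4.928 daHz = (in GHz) 4.928e-08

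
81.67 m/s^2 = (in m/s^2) 81.67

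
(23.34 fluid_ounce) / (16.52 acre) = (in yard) 1.129e-08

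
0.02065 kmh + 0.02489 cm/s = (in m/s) 0.005985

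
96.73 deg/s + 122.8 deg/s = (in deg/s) 219.5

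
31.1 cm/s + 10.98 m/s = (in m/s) 11.29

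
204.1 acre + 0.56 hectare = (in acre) 205.5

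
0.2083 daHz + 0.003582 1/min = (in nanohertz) 2.083e+09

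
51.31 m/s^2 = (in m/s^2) 51.31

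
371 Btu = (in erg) 3.914e+12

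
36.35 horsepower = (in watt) 2.711e+04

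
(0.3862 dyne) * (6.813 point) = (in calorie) 2.219e-09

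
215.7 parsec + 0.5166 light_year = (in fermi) 6.661e+33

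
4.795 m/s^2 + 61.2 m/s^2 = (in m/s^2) 66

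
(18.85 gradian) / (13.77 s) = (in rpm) 0.2053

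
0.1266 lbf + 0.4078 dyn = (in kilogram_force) 0.05743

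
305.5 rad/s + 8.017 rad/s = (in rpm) 2994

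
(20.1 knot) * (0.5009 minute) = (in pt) 8.809e+05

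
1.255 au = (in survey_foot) 6.16e+11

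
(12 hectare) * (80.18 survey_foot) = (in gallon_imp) 6.451e+08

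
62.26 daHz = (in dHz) 6226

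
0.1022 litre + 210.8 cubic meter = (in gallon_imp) 4.637e+04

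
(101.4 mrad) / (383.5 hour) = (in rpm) 7.014e-07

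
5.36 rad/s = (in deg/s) 307.1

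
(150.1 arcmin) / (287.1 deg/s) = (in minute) 0.0001452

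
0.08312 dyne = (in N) 8.312e-07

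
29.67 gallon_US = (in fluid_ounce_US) 3798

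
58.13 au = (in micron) 8.696e+18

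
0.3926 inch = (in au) 6.666e-14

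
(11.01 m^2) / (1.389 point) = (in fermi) 2.247e+19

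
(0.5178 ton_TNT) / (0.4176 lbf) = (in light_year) 1.233e-07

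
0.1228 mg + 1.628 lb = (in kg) 0.7384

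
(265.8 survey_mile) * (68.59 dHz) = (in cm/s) 2.934e+08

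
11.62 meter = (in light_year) 1.228e-15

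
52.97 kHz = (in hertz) 5.297e+04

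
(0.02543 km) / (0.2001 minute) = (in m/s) 2.118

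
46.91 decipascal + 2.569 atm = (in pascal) 2.603e+05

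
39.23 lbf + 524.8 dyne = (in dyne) 1.745e+07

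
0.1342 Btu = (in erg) 1.416e+09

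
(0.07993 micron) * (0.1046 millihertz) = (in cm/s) 8.361e-10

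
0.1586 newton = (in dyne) 1.586e+04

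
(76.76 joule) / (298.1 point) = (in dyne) 7.299e+07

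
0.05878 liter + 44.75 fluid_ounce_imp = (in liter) 1.33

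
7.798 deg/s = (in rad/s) 0.1361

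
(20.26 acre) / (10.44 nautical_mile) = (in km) 0.00424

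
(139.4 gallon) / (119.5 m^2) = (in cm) 0.4416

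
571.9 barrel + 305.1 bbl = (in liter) 1.394e+05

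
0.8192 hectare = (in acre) 2.024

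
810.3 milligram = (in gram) 0.8103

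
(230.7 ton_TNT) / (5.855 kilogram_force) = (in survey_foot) 5.515e+10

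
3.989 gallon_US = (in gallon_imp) 3.322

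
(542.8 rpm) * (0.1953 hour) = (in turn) 6361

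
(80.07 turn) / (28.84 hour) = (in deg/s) 0.2776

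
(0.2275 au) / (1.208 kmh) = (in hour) 2.817e+07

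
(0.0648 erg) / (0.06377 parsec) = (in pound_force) 7.403e-25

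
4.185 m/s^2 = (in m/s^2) 4.185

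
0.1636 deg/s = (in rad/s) 0.002855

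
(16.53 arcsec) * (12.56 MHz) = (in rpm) 9612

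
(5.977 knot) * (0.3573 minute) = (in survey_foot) 216.3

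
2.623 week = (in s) 1.586e+06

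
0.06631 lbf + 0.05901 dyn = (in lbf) 0.06631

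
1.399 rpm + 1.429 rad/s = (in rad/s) 1.576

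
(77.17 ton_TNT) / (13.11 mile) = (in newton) 1.53e+07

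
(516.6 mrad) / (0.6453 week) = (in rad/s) 1.324e-06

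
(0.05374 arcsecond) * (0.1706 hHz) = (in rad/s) 4.445e-06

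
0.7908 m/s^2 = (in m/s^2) 0.7908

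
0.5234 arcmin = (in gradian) 0.009693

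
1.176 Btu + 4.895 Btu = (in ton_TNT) 1.531e-06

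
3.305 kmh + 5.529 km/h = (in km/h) 8.834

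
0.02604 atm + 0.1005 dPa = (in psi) 0.3827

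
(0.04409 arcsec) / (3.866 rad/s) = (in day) 6.399e-13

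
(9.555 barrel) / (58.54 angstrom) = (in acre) 6.412e+04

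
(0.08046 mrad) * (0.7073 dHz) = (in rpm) 5.434e-05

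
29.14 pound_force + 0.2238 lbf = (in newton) 130.6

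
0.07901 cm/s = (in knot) 0.001536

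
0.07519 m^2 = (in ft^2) 0.8093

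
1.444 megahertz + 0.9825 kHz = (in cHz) 1.445e+08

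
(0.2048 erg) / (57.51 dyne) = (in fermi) 3.561e+10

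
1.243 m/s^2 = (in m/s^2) 1.243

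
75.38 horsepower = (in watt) 5.621e+04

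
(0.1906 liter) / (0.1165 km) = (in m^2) 1.636e-06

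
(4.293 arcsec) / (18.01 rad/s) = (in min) 1.926e-08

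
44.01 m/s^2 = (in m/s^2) 44.01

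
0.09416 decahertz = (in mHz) 941.6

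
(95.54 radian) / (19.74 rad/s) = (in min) 0.08067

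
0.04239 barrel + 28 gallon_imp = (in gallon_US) 35.41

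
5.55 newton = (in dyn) 5.55e+05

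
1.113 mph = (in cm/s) 49.76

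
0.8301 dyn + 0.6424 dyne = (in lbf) 3.31e-06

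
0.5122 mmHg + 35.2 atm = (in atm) 35.2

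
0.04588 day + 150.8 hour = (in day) 6.329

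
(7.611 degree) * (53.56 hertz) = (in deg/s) 407.6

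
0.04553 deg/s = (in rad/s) 0.0007946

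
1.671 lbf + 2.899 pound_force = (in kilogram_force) 2.073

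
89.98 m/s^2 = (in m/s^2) 89.98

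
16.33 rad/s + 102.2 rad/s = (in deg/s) 6791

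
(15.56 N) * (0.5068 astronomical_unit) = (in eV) 7.363e+30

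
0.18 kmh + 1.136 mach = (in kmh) 1393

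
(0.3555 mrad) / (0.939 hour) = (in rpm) 1.004e-06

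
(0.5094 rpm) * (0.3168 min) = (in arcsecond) 2.091e+05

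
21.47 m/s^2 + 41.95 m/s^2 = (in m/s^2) 63.42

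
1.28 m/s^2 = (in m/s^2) 1.28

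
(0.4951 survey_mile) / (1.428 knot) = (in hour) 0.3013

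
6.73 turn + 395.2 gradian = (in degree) 2778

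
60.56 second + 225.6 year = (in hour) 1.976e+06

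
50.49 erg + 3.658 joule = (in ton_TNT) 8.743e-10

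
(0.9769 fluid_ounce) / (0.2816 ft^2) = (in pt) 3.13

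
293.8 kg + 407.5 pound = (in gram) 4.786e+05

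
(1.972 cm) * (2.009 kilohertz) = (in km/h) 142.6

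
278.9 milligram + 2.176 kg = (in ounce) 76.77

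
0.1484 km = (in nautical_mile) 0.08013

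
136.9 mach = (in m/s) 4.661e+04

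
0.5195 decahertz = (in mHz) 5195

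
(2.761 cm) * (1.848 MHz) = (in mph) 1.141e+05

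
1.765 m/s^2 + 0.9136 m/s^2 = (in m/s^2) 2.679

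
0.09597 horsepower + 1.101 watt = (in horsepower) 0.09745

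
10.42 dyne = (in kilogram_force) 1.063e-05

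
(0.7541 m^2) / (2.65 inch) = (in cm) 1120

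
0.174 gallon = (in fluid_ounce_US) 22.27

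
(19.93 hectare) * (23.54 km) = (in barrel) 2.951e+10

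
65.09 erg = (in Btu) 6.169e-09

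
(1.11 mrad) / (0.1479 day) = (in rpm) 8.295e-07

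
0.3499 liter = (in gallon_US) 0.09243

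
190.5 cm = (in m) 1.905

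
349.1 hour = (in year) 0.03985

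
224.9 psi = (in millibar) 1.551e+04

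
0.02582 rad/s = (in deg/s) 1.479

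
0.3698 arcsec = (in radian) 1.793e-06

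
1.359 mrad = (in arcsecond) 280.3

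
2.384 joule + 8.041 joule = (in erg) 1.043e+08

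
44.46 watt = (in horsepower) 0.05962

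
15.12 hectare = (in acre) 37.36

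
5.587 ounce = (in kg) 0.1584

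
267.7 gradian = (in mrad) 4205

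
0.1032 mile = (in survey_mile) 0.1032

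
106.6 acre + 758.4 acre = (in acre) 865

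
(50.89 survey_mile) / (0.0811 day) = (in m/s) 11.69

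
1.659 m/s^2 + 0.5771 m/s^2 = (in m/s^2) 2.236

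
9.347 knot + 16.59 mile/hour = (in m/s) 12.22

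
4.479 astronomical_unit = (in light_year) 7.082e-05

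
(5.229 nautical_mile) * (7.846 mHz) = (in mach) 0.2231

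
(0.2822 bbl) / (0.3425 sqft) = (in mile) 0.0008762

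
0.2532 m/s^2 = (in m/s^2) 0.2532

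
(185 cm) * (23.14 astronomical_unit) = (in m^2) 6.404e+12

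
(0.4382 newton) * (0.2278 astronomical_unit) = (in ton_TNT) 3.569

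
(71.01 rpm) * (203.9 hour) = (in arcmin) 1.876e+10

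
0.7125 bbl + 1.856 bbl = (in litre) 408.4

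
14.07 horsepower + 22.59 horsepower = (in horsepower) 36.66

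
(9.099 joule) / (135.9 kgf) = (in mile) 4.242e-06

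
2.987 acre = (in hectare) 1.209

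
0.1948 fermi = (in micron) 1.948e-10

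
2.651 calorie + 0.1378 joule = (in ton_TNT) 2.684e-09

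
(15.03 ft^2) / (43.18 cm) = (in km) 0.003234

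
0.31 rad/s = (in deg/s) 17.76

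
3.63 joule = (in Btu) 0.003441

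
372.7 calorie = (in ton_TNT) 3.727e-07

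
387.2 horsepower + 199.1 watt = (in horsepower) 387.5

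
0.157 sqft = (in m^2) 0.01459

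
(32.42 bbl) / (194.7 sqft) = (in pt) 807.8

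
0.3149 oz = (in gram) 8.927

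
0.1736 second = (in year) 5.505e-09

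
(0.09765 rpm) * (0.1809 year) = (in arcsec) 1.203e+10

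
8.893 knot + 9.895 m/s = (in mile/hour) 32.37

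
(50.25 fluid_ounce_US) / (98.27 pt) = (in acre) 1.059e-05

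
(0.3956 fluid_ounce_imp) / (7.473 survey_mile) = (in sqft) 1.006e-08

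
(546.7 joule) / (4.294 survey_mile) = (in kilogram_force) 0.008067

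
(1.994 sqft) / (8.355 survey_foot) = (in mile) 4.52e-05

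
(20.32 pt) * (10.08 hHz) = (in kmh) 26.01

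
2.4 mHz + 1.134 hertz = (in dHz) 11.36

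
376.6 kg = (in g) 3.766e+05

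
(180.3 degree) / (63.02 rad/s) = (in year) 1.583e-09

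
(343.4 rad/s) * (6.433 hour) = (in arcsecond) 1.64e+12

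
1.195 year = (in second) 3.769e+07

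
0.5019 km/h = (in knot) 0.271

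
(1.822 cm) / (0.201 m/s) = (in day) 1.049e-06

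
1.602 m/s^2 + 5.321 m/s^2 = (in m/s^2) 6.923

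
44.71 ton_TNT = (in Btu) 1.773e+08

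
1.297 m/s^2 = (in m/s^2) 1.297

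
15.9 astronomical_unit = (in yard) 2.601e+12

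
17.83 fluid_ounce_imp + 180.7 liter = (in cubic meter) 0.1812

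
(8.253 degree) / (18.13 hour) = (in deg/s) 0.0001264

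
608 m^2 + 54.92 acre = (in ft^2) 2.399e+06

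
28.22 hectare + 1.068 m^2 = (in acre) 69.73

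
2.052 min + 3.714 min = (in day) 0.004004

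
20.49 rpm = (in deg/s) 122.9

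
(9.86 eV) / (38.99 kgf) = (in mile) 2.567e-24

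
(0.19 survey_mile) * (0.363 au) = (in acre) 4.103e+09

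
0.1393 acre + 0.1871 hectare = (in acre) 0.6016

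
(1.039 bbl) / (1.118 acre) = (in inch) 0.001437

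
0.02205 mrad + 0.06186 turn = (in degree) 22.27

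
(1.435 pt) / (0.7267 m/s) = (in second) 0.0006966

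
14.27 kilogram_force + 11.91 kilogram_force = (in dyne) 2.567e+07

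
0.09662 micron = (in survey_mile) 6.004e-11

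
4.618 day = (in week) 0.6597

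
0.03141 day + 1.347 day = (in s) 1.191e+05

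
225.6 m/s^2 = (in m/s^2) 225.6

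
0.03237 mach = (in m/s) 11.02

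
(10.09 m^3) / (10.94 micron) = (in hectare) 92.23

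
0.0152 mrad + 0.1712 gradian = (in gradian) 0.1722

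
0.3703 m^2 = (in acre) 9.15e-05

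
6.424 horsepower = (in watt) 4790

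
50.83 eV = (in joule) 8.144e-18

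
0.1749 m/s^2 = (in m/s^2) 0.1749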